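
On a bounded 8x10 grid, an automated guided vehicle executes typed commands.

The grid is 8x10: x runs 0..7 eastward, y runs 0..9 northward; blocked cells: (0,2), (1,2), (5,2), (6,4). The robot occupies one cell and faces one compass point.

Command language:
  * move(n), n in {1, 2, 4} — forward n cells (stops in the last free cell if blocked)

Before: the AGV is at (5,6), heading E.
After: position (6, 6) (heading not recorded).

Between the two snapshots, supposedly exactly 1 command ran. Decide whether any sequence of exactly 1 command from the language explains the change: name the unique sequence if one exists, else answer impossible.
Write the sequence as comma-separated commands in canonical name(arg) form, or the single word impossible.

start: at (5,6), heading E
1. move(1) → at (6,6), heading E
no rival 1-sequence matches.

move(1)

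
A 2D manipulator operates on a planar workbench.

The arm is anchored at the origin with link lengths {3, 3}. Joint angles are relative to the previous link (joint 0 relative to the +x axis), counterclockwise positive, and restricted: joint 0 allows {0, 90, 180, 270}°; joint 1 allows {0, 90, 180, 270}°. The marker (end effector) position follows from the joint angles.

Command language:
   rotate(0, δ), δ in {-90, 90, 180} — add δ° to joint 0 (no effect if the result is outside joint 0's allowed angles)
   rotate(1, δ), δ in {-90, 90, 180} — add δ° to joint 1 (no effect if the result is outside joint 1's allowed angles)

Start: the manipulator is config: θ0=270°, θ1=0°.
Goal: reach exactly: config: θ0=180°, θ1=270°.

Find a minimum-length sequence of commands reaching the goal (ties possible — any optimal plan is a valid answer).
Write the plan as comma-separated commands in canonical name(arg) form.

rotate(0, -90), rotate(1, -90)

t0: config: θ0=270°, θ1=0°
t=1 rotate(0, -90) ⇒ config: θ0=180°, θ1=0°
t=2 rotate(1, -90) ⇒ config: θ0=180°, θ1=270°
shorter routes all fall short; 2 is best.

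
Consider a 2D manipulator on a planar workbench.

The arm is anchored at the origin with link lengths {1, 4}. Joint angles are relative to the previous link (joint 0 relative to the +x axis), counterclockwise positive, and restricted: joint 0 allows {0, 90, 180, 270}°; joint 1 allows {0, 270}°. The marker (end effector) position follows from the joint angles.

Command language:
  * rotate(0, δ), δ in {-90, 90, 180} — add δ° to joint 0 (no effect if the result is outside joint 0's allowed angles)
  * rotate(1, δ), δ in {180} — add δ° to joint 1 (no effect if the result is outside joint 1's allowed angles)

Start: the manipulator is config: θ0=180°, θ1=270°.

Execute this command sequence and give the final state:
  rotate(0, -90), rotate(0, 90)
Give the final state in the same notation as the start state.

config: θ0=180°, θ1=270°

from: config: θ0=180°, θ1=270°
1. rotate(0, -90) → config: θ0=90°, θ1=270°
2. rotate(0, 90) → config: θ0=180°, θ1=270°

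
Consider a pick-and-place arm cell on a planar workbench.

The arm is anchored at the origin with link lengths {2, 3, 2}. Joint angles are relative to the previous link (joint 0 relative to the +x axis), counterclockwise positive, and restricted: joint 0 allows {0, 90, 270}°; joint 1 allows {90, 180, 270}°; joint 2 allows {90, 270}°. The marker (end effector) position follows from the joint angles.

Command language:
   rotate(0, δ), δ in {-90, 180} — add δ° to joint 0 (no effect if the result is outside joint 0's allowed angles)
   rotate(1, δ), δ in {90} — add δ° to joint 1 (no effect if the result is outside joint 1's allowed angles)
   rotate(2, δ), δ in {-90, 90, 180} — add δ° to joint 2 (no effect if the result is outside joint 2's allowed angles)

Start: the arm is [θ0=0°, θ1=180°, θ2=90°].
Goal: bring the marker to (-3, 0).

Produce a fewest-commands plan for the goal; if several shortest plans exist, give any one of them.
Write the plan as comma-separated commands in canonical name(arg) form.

rotate(0, -90), rotate(2, 180), rotate(1, 90)

begin: [θ0=0°, θ1=180°, θ2=90°]
t=1 rotate(0, -90) ⇒ [θ0=270°, θ1=180°, θ2=90°]
t=2 rotate(2, 180) ⇒ [θ0=270°, θ1=180°, θ2=270°]
t=3 rotate(1, 90) ⇒ [θ0=270°, θ1=270°, θ2=270°]
shorter routes all fall short; 3 is best.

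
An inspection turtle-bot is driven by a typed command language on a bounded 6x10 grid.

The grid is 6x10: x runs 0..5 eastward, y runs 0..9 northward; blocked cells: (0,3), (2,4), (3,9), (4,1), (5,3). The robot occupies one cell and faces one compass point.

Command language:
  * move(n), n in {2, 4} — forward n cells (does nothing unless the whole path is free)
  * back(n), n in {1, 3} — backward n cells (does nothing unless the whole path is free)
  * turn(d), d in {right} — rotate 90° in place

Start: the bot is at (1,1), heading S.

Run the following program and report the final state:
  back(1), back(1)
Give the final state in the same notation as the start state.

start: at (1,1), heading S
1. back(1) → at (1,2), heading S
2. back(1) → at (1,3), heading S

at (1,3), heading S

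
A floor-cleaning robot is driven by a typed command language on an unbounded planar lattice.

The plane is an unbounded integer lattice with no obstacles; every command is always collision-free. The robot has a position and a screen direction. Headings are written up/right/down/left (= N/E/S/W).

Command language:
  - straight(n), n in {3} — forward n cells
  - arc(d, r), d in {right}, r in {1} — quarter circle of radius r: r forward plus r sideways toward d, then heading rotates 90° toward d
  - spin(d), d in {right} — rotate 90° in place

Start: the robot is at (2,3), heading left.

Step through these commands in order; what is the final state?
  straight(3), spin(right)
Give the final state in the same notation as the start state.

at (-1,3), heading up

begin: at (2,3), heading left
t=1 straight(3) ⇒ at (-1,3), heading left
t=2 spin(right) ⇒ at (-1,3), heading up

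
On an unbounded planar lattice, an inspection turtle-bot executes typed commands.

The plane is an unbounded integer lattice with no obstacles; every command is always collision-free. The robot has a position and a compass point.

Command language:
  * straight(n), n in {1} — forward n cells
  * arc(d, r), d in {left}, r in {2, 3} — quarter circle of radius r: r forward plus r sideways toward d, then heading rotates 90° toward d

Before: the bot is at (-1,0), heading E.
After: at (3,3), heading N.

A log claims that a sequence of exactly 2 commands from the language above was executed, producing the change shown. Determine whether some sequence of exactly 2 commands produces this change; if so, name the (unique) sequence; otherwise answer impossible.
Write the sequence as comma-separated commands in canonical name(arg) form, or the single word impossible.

straight(1), arc(left, 3)

key: running arc(left, 3) before straight(1) would end elsewhere — order is forced
begin: at (-1,0), heading E
t=1 straight(1) ⇒ at (0,0), heading E
t=2 arc(left, 3) ⇒ at (3,3), heading N
uniquely the one of 9 2-step routes that fits.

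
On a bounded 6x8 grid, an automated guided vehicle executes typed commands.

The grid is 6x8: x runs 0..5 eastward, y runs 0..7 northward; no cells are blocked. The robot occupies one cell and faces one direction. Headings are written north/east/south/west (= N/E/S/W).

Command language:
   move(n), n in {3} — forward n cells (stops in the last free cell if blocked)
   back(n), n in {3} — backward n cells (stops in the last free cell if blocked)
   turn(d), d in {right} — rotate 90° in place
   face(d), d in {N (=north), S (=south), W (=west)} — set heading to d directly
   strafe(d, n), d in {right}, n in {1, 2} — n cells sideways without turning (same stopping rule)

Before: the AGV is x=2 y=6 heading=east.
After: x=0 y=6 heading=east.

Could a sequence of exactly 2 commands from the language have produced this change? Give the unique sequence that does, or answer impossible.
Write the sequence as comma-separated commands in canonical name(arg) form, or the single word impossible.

back(3), back(3)

key: still facing E at the end — nothing in the sequence rotates
t0: x=2 y=6 heading=east
step 1 (back(3)): x=0 y=6 heading=east
step 2 (back(3)): x=0 y=6 heading=east
uniquely the one of 64 2-step routes that fits.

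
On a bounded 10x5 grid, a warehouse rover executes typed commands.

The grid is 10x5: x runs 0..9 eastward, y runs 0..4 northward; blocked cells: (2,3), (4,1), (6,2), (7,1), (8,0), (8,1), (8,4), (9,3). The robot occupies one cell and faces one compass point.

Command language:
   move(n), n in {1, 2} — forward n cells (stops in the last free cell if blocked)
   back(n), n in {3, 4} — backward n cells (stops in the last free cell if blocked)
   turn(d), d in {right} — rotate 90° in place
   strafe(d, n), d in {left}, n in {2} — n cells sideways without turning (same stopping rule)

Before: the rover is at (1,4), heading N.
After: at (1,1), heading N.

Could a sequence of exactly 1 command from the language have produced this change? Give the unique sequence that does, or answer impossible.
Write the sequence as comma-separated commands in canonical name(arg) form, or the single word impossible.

key: still facing N — the one step turns nothing
begin: at (1,4), heading N
t=1 back(3) ⇒ at (1,1), heading N
no other 1-command option fits: unique.

back(3)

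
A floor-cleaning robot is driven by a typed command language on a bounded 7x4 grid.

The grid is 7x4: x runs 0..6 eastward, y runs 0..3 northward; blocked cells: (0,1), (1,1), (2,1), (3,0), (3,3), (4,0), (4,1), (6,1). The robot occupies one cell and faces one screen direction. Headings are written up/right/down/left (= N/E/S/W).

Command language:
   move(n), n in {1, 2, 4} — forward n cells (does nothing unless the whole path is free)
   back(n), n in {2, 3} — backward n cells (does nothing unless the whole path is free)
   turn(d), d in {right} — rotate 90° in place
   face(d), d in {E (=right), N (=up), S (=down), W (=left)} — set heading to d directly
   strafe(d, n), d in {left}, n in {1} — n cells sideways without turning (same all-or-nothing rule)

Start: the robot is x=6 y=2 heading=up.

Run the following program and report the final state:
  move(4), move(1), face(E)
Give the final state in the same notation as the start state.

x=6 y=3 heading=right

t0: x=6 y=2 heading=up
1. move(4) → x=6 y=2 heading=up
2. move(1) → x=6 y=3 heading=up
3. face(E) → x=6 y=3 heading=right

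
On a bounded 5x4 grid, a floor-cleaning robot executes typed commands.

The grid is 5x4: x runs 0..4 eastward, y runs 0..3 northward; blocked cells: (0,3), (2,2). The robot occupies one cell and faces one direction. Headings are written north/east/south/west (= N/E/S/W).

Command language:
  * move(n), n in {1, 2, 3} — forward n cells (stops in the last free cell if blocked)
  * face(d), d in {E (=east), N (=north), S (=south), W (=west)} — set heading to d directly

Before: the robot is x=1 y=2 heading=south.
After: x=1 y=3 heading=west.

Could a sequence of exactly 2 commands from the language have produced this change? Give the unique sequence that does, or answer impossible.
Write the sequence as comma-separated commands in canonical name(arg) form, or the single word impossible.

all 49 sequences checked — none match.

impossible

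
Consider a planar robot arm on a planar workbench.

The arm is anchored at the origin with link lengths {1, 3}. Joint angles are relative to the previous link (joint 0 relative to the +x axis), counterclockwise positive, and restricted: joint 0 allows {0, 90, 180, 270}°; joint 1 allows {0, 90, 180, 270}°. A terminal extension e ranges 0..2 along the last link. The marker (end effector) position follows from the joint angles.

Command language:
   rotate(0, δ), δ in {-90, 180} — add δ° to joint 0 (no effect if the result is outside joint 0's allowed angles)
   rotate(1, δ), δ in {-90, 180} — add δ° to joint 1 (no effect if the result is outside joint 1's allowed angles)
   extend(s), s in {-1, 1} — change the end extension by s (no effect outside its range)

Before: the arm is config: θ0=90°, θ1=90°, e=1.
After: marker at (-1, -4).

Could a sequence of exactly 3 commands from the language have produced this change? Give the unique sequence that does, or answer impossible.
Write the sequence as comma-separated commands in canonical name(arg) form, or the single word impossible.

rotate(0, -90), rotate(0, -90), rotate(0, -90)

initial: config: θ0=90°, θ1=90°, e=1
1. rotate(0, -90) → config: θ0=0°, θ1=90°, e=1
2. rotate(0, -90) → config: θ0=270°, θ1=90°, e=1
3. rotate(0, -90) → config: θ0=180°, θ1=90°, e=1
no other 3-command option fits: unique.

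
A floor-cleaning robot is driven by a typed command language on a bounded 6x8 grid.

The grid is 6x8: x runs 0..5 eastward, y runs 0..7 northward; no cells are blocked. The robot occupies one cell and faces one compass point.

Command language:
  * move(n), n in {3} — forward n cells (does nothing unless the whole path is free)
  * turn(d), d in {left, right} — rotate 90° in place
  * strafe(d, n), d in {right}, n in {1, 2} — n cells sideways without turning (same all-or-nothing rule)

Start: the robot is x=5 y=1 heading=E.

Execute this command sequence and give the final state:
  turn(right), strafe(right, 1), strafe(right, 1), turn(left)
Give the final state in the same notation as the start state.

from: x=5 y=1 heading=E
step 1 (turn(right)): x=5 y=1 heading=S
step 2 (strafe(right, 1)): x=4 y=1 heading=S
step 3 (strafe(right, 1)): x=3 y=1 heading=S
step 4 (turn(left)): x=3 y=1 heading=E

x=3 y=1 heading=E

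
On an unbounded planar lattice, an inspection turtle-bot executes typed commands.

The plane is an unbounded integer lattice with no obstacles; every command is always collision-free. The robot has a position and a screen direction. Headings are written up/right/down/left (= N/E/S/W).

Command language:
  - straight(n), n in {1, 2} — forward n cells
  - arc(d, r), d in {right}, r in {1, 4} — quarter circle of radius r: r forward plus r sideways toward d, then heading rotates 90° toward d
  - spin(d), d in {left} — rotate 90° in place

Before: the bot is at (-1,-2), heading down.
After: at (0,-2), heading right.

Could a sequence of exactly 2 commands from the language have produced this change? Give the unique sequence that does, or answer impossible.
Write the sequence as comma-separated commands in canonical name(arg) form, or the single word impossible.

key: running straight(1) before spin(left) would end elsewhere — order is forced
begin: at (-1,-2), heading down
[1] after spin(left): at (-1,-2), heading right
[2] after straight(1): at (0,-2), heading right
uniquely the one of 25 2-step routes that fits.

spin(left), straight(1)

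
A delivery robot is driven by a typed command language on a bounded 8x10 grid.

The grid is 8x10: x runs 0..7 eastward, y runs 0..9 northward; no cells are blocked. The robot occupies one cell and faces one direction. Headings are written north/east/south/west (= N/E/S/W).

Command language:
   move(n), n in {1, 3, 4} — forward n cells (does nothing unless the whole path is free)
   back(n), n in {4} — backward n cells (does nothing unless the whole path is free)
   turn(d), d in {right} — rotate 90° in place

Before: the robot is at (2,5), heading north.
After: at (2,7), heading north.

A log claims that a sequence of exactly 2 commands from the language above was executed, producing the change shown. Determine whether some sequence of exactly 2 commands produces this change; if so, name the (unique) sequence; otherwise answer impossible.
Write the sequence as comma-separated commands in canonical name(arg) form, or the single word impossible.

move(1), move(1)

key: still facing N at the end — nothing in the sequence rotates
begin: at (2,5), heading north
t=1 move(1) ⇒ at (2,6), heading north
t=2 move(1) ⇒ at (2,7), heading north
no other 2-command option fits: unique.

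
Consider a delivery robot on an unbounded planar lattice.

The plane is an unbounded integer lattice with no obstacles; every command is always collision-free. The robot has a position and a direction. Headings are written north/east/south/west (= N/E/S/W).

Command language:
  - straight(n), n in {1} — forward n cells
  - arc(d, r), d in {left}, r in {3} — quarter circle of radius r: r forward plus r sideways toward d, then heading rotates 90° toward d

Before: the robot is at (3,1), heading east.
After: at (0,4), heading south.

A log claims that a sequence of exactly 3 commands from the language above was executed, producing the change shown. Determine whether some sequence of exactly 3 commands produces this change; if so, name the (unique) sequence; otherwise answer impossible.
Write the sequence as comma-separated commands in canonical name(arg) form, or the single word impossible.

arc(left, 3), arc(left, 3), arc(left, 3)

key: position moved to (0,4) AND the heading swung to S — translation plus rotation needed
t0: at (3,1), heading east
step 1 (arc(left, 3)): at (6,4), heading north
step 2 (arc(left, 3)): at (3,7), heading west
step 3 (arc(left, 3)): at (0,4), heading south
all 8 alternatives checked — unique.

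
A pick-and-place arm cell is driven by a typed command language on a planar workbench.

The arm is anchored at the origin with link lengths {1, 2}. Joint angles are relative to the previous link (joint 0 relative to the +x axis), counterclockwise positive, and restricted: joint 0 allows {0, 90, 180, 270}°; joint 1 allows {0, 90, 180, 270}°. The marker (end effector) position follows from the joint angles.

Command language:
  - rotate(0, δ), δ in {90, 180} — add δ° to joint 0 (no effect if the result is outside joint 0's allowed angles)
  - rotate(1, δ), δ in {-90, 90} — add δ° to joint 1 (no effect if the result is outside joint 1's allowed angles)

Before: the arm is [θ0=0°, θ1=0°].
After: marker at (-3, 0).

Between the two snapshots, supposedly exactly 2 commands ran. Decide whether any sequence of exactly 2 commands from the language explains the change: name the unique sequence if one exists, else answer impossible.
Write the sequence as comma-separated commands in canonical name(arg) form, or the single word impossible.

from: [θ0=0°, θ1=0°]
t=1 rotate(0, 90) ⇒ [θ0=90°, θ1=0°]
t=2 rotate(0, 90) ⇒ [θ0=180°, θ1=0°]
all 16 alternatives checked — unique.

rotate(0, 90), rotate(0, 90)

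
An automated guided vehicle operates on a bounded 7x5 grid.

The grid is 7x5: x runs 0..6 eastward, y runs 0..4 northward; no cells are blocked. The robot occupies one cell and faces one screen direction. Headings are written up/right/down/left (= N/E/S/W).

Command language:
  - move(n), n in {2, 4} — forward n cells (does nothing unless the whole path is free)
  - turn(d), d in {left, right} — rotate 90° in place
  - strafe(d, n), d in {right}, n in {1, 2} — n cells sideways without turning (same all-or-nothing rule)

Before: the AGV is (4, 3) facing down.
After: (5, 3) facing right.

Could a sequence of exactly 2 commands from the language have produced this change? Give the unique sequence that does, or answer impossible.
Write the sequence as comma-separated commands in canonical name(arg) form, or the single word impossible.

impossible

no 2-step route produces this change.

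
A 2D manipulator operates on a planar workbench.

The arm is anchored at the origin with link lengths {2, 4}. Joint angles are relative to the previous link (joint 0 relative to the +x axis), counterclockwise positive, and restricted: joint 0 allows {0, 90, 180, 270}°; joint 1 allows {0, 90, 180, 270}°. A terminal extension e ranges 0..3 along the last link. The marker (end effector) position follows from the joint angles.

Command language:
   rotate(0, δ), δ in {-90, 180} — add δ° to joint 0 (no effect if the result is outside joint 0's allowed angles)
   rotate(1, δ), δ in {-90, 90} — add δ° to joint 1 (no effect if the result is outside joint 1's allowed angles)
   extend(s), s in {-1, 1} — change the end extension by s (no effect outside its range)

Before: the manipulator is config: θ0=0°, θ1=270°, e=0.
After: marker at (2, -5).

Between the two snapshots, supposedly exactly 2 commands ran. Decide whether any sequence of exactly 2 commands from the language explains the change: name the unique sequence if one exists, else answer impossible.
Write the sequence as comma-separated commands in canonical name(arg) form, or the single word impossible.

extend(-1), extend(1)

key: running extend(1) before extend(-1) would end elsewhere — order is forced
begin: config: θ0=0°, θ1=270°, e=0
step 1 (extend(-1)): config: θ0=0°, θ1=270°, e=0
step 2 (extend(1)): config: θ0=0°, θ1=270°, e=1
uniquely the one of 36 2-step routes that fits.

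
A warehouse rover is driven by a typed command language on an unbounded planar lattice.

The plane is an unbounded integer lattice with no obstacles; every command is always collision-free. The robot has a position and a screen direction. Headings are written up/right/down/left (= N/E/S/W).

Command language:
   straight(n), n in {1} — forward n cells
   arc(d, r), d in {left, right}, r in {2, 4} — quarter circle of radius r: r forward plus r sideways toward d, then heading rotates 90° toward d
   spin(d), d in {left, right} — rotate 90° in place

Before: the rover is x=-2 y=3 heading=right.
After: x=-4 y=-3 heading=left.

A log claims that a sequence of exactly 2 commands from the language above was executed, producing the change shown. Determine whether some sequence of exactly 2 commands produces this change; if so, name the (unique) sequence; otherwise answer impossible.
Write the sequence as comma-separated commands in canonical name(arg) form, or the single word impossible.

key: position moved to (-4,-3) AND the heading swung to W — translation plus rotation needed
start: x=-2 y=3 heading=right
step 1 (arc(right, 2)): x=0 y=1 heading=down
step 2 (arc(right, 4)): x=-4 y=-3 heading=left
no other 2-command option fits: unique.

arc(right, 2), arc(right, 4)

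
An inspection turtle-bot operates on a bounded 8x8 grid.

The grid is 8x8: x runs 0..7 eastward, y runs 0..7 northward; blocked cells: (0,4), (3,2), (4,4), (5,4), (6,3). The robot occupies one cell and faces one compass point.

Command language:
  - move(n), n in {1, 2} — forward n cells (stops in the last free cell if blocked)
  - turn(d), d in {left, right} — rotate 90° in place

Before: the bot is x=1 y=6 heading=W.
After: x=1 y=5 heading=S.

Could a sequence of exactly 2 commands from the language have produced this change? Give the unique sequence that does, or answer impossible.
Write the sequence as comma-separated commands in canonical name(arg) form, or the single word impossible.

turn(left), move(1)

key: order matters: swapping turn(left) and move(1) lands elsewhere
t0: x=1 y=6 heading=W
1. turn(left) → x=1 y=6 heading=S
2. move(1) → x=1 y=5 heading=S
no other 2-command option fits: unique.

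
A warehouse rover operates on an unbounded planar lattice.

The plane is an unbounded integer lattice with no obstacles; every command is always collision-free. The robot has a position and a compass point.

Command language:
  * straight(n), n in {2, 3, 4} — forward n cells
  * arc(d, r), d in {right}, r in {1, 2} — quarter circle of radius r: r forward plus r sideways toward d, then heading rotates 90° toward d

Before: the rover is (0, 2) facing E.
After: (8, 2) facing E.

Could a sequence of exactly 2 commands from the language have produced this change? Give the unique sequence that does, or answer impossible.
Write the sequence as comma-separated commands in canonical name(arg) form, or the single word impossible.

key: still facing E at the end — nothing in the sequence rotates
begin: (0, 2) facing E
t=1 straight(4) ⇒ (4, 2) facing E
t=2 straight(4) ⇒ (8, 2) facing E
no rival 2-sequence matches.

straight(4), straight(4)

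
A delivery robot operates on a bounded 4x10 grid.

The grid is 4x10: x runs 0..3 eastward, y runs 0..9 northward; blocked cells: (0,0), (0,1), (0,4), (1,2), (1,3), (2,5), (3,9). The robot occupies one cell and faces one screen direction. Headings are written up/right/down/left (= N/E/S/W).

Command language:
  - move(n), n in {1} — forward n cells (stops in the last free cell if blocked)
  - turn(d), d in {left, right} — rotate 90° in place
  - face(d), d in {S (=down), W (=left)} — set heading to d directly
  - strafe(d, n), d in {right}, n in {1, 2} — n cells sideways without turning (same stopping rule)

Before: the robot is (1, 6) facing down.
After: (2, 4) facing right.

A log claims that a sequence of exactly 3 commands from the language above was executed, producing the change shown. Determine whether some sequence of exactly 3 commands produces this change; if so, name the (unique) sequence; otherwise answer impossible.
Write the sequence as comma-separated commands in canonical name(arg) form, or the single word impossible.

turn(left), strafe(right, 2), move(1)

key: order matters: swapping turn(left) and move(1) lands elsewhere
begin: (1, 6) facing down
t=1 turn(left) ⇒ (1, 6) facing right
t=2 strafe(right, 2) ⇒ (1, 4) facing right
t=3 move(1) ⇒ (2, 4) facing right
no other 3-command option fits: unique.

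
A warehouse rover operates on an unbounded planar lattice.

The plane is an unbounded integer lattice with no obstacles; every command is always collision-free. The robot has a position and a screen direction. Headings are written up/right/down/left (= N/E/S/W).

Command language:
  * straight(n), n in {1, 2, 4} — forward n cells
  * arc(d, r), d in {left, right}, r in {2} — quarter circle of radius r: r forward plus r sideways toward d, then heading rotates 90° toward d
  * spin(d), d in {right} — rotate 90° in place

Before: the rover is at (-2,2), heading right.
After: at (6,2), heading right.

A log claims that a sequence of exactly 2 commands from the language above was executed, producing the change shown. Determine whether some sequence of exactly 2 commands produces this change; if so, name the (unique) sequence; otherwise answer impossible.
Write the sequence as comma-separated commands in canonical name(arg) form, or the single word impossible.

straight(4), straight(4)

key: heading stays E — no command in the sequence turns
from: at (-2,2), heading right
t=1 straight(4) ⇒ at (2,2), heading right
t=2 straight(4) ⇒ at (6,2), heading right
uniquely the one of 36 2-step routes that fits.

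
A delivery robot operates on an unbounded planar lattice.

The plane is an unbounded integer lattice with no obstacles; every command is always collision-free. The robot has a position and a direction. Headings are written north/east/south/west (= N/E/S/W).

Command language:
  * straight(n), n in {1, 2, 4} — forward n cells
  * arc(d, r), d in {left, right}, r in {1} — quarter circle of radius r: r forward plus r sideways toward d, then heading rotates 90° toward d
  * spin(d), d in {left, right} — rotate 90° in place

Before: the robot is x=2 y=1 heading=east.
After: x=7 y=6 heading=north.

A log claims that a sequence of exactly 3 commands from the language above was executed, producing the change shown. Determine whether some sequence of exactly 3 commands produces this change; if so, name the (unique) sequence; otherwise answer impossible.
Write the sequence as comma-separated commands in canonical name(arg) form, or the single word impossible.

straight(4), arc(left, 1), straight(4)

key: cell and facing (now N) both changed — the 3 commands mix motion and turning
start: x=2 y=1 heading=east
[1] after straight(4): x=6 y=1 heading=east
[2] after arc(left, 1): x=7 y=2 heading=north
[3] after straight(4): x=7 y=6 heading=north
no rival 3-sequence matches.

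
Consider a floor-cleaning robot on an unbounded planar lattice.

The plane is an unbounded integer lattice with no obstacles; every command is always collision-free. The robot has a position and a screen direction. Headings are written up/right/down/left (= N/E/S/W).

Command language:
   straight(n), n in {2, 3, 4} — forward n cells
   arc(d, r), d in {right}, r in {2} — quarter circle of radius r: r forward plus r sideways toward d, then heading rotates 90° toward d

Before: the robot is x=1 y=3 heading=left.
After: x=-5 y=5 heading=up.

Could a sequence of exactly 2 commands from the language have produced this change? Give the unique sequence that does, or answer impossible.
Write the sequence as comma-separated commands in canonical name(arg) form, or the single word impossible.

straight(4), arc(right, 2)

key: order matters: swapping straight(4) and arc(right, 2) lands elsewhere
begin: x=1 y=3 heading=left
[1] after straight(4): x=-3 y=3 heading=left
[2] after arc(right, 2): x=-5 y=5 heading=up
all 16 alternatives checked — unique.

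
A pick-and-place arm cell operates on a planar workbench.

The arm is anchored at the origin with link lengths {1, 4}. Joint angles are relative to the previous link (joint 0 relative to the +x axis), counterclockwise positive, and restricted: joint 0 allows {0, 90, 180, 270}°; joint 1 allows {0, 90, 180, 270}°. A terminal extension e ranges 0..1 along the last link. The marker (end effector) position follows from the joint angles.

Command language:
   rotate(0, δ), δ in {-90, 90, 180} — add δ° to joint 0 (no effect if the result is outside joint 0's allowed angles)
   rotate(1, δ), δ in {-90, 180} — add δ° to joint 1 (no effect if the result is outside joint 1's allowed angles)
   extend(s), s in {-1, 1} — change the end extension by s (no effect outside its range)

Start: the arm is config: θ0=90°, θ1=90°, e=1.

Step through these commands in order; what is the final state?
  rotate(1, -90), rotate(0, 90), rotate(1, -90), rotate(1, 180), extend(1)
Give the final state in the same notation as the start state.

config: θ0=180°, θ1=90°, e=1

start: config: θ0=90°, θ1=90°, e=1
step 1 (rotate(1, -90)): config: θ0=90°, θ1=0°, e=1
step 2 (rotate(0, 90)): config: θ0=180°, θ1=0°, e=1
step 3 (rotate(1, -90)): config: θ0=180°, θ1=270°, e=1
step 4 (rotate(1, 180)): config: θ0=180°, θ1=90°, e=1
step 5 (extend(1)): config: θ0=180°, θ1=90°, e=1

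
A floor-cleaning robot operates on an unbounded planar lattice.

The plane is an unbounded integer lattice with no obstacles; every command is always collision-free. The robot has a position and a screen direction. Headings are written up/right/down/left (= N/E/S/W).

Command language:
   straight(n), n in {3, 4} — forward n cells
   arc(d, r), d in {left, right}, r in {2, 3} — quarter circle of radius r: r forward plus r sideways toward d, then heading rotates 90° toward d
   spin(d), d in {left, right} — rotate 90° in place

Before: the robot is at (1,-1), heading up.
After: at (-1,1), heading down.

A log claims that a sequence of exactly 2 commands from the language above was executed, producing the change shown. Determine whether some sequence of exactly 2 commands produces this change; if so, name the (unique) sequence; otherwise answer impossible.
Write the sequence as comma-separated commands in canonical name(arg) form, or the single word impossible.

key: cell and facing (now S) both changed — the 2 commands mix motion and turning
from: at (1,-1), heading up
step 1 (arc(left, 2)): at (-1,1), heading left
step 2 (spin(left)): at (-1,1), heading down
uniquely the one of 64 2-step routes that fits.

arc(left, 2), spin(left)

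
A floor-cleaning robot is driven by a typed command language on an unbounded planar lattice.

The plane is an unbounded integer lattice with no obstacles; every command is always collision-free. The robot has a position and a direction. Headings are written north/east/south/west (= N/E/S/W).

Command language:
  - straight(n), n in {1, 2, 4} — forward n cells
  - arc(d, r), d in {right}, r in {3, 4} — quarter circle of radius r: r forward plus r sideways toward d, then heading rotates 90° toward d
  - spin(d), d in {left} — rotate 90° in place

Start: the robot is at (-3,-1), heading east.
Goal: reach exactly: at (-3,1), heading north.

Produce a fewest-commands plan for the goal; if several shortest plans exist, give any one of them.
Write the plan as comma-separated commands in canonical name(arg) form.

initial: at (-3,-1), heading east
1. spin(left) → at (-3,-1), heading north
2. straight(2) → at (-3,1), heading north
nothing shorter than 2 reaches the goal.

spin(left), straight(2)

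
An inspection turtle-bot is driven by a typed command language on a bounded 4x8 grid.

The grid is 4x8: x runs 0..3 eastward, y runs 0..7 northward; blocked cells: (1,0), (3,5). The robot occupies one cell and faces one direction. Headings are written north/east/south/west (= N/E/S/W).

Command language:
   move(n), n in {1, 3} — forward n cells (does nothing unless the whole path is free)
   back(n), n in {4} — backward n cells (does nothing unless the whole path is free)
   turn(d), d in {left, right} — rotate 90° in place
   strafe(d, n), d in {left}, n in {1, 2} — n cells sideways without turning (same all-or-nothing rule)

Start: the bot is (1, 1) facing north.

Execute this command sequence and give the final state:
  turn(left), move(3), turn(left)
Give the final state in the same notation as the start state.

initial: (1, 1) facing north
1. turn(left) → (1, 1) facing west
2. move(3) → (1, 1) facing west
3. turn(left) → (1, 1) facing south

(1, 1) facing south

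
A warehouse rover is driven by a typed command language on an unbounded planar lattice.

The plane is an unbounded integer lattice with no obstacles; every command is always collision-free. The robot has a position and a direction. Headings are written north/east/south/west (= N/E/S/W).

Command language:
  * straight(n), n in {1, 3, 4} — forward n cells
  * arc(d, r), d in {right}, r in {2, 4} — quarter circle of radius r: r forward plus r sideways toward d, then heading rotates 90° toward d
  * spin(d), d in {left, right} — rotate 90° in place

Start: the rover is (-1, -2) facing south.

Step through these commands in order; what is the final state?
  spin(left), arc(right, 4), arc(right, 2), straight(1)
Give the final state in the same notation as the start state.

(0, -8) facing west

from: (-1, -2) facing south
step 1 (spin(left)): (-1, -2) facing east
step 2 (arc(right, 4)): (3, -6) facing south
step 3 (arc(right, 2)): (1, -8) facing west
step 4 (straight(1)): (0, -8) facing west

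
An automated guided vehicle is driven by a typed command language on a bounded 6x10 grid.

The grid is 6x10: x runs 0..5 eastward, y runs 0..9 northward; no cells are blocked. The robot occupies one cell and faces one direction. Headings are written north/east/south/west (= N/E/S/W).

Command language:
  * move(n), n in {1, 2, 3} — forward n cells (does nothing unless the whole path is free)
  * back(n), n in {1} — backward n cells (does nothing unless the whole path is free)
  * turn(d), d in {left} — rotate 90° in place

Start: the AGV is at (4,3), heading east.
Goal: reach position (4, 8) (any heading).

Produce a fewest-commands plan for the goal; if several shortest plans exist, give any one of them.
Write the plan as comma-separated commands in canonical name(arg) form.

from: at (4,3), heading east
1. turn(left) → at (4,3), heading north
2. move(3) → at (4,6), heading north
3. move(2) → at (4,8), heading north
shorter routes all fall short; 3 is best.

turn(left), move(3), move(2)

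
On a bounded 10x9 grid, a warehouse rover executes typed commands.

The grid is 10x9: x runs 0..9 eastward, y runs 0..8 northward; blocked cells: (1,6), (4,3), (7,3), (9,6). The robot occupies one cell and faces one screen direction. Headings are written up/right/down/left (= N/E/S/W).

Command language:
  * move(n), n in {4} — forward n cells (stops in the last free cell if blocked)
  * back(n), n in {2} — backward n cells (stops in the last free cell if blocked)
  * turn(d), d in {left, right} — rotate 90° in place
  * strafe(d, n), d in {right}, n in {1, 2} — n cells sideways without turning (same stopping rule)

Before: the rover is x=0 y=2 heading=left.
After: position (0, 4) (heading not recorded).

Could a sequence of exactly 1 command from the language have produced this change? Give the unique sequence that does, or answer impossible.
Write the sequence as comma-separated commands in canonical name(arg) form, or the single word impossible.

strafe(right, 2)

initial: x=0 y=2 heading=left
[1] after strafe(right, 2): x=0 y=4 heading=left
all 6 alternatives checked — unique.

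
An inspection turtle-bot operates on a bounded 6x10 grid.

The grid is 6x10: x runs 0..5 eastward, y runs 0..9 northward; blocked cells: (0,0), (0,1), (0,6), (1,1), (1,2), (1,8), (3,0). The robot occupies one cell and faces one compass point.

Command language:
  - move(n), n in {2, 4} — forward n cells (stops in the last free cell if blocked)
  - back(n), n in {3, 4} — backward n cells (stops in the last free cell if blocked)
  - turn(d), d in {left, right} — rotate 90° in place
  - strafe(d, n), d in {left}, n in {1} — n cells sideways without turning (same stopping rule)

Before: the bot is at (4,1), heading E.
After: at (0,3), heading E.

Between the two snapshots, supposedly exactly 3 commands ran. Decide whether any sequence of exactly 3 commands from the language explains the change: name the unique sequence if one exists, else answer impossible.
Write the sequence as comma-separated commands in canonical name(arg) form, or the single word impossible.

key: still facing E at the end — nothing in the sequence rotates
initial: at (4,1), heading E
step 1 (strafe(left, 1)): at (4,2), heading E
step 2 (strafe(left, 1)): at (4,3), heading E
step 3 (back(4)): at (0,3), heading E
all 343 alternatives checked — unique.

strafe(left, 1), strafe(left, 1), back(4)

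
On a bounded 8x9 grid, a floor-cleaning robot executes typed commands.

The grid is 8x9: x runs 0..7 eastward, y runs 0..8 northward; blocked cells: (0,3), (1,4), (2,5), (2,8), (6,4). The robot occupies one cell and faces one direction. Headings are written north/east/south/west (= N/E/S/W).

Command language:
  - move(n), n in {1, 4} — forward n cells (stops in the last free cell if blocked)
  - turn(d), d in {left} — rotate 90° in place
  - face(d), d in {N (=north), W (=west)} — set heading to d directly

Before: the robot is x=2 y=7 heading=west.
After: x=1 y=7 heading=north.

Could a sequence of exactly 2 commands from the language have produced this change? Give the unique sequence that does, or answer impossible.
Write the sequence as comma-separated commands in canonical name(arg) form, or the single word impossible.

move(1), face(N)

key: position moved to (1,7) AND the heading swung to N — translation plus rotation needed
t0: x=2 y=7 heading=west
step 1 (move(1)): x=1 y=7 heading=west
step 2 (face(N)): x=1 y=7 heading=north
all 25 alternatives checked — unique.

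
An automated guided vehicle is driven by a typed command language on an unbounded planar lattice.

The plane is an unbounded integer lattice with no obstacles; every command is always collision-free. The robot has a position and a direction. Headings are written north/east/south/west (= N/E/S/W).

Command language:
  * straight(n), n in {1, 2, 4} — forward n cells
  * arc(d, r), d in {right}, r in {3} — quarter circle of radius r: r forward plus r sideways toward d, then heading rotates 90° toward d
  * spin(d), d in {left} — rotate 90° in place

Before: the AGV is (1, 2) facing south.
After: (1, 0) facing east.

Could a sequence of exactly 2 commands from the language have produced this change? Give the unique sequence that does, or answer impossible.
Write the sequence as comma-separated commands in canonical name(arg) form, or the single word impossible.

key: position moved to (1,0) AND the heading swung to E — translation plus rotation needed
t0: (1, 2) facing south
[1] after straight(2): (1, 0) facing south
[2] after spin(left): (1, 0) facing east
no rival 2-sequence matches.

straight(2), spin(left)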